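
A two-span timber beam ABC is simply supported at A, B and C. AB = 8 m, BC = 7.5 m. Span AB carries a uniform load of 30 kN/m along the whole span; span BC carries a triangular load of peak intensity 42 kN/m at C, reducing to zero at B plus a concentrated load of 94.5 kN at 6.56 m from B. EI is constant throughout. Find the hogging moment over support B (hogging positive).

M_B = 211.7 kN·m

Take M_B as the redundant. Released structure: two simple spans AB and BC with a hinge at B.
Discontinuity in slope at B on the released structure — sum the simple-span end rotations:
  span AB: UDL 30: wL³/(24EI) = 640/EI
  span BC: triangular load, peak 42: 7w₀L³/(360EI) = 344.5/EI
  span BC: point load 94.5 at a = 6.56: Pab(L + b)/(6LEI) = 109.3/EI
  relative rotation θ_0 = (640 + 453.8)/EI = 1094/EI
A unit hogging moment at B produces rotation L₁/(3EI) + L₂/(3EI) = 5.167/EI.
Compatibility: M_B·(L₁+L₂)/(3EI) = θ_0, giving M_B = 211.7 kN·m (hogging).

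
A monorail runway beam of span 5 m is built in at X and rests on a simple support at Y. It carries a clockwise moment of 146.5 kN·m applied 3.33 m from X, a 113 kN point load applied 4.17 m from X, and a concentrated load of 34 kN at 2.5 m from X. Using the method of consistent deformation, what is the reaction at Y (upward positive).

R_Y = 134.8 kN

Choose R_Y as the redundant. The primary structure is the cantilever fixed at X.
Downward deflection at the released point Y due to the loads:
  clockwise couple 146.5 at a = 3.33: M₀a(2L − a)/(2EI) = 1627/EI
  point load 113 at a = 4.17: Pa²(3L − a)/(6EI) = 3547/EI
  point load 34 at a = 2.5: Pa²(3L − a)/(6EI) = 442.7/EI
  δ_0 = 5616/EI
Flexibility coefficient — unit upward force at Y: δ_{YY} = L³/(3EI) = 41.67/EI.
The prop prevents deflection at Y: R_Y = δ_0/δ_{YY} = 5616/41.67 = 134.8 kN.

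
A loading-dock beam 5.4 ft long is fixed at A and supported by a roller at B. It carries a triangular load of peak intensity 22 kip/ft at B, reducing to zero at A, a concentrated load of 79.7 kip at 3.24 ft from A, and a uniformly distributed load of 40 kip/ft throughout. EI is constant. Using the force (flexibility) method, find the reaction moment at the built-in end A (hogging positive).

M_A = 255.5 kip·ft

Choose R_B as the redundant. The primary structure is the cantilever fixed at A.
Primary-structure tip deflection at B by superposition:
  triangular load, peak 22 at the free end: 11w₀L⁴/(120EI) = 1715/EI
  point load 79.7 at a = 3.24: Pa²(3L − a)/(6EI) = 1807/EI
  UDL 40: wL⁴/(8EI) = 4252/EI
  δ_0 = 7773/EI
Flexibility coefficient — unit upward force at B: δ_{BB} = L³/(3EI) = 52.49/EI.
Compatibility at B: δ_0 − R_B·δ_{BB} = 0, so R_B = 7773/52.49 = 148.1 kip.
Moment equilibrium about A: M_A = Σ(load moments about A) − R_B·L = 1055 − 148.1×5.4 = 255.5 kip·ft.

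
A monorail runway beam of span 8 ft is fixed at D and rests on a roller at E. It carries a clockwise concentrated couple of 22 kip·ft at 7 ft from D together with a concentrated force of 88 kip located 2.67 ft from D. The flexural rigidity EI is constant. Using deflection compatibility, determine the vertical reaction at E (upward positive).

Release the roller at E. Primary structure: cantilever fixed at D.
Downward deflection at the released point E due to the loads:
  clockwise couple 22 at a = 7: M₀a(2L − a)/(2EI) = 693/EI
  point load 88 at a = 2.67: Pa²(3L − a)/(6EI) = 2230/EI
  δ_0 = 2923/EI
Tip deflection under a unit load at E: L³/(3EI) = 170.7/EI.
The prop prevents deflection at E: R_E = δ_0/δ_{EE} = 2923/170.7 = 17.13 kip.

R_E = 17.13 kip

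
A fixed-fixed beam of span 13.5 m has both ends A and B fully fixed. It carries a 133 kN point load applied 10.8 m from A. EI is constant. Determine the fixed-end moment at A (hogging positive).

M_A = 57.46 kN·m

Take the two fixed-end moments M_A, M_B as redundants; the released structure is the simple span AB.
End rotations of the released simple span under the applied load (×1/EI):
  at A: point load 133 at a = 10.8: Pab(L + b)/(6LEI) = 775.7/EI
  at B: point load 133 at a = 10.8: Pab(L + a)/(6LEI) = 1163/EI
  θ_A0 = 775.7/EI,  θ_B0 = 1163/EI
Flexibility coefficients: a unit moment at one end gives L/(3EI) there and L/(6EI) at the far end, so f₁₁ = f₂₂ = 4.5/EI and f₁₂ = f₂₁ = 2.25/EI.
Compatibility — zero rotation at each built-in end:
  4.5 M_A + 2.25 M_B = 775.7
  2.25 M_A + 4.5 M_B = 1163
Solving the pair gives M_A = 57.46 kN·m and M_B = 229.8 kN·m (hogging).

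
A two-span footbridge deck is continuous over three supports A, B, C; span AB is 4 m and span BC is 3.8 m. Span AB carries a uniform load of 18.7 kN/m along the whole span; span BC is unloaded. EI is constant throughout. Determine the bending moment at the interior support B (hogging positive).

M_B = 19.18 kN·m

Take M_B as the redundant. Released structure: two simple spans AB and BC with a hinge at B.
End slopes at the hinge B, treating each span as simply supported:
  span AB: UDL 18.7: wL³/(24EI) = 49.87/EI
  relative rotation θ_0 = (49.87 + 0)/EI = 49.87/EI
A unit hogging moment at B produces rotation L₁/(3EI) + L₂/(3EI) = 2.6/EI.
Compatibility: M_B·(L₁+L₂)/(3EI) = θ_0, giving M_B = 19.18 kN·m (hogging).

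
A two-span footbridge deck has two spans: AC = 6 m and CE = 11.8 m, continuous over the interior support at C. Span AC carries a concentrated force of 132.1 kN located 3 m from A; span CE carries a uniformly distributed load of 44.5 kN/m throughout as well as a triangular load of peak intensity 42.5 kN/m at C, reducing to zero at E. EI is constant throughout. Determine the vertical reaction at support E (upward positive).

Take M_C as the redundant. Released structure: two simple spans AC and CE with a hinge at C.
Rotations at C on the released spans (each span's end-slope, ×1/EI):
  span AC: point load 132.1 at a = 3: Pab(L + a)/(6LEI) = 297.2/EI
  span CE: UDL 44.5: wL³/(24EI) = 3046/EI
  span CE: triangular load, peak 42.5: w₀L³/(45EI) = 1552/EI
  relative rotation θ_0 = (297.2 + 4598)/EI = 4895/EI
A unit hogging moment at C produces rotation L₁/(3EI) + L₂/(3EI) = 5.933/EI.
Compatibility: M_C·(L₁+L₂)/(3EI) = θ_0, giving M_C = 825.1 kN·m (hogging).
Span CE, ΣM about E: R_C^{CE}·11.8 = 5071 + 825.1, so R_C^{CE} = 499.6 kN and R_E = 775.9 − 499.6 = 276.2 kN.

R_E = 276.2 kN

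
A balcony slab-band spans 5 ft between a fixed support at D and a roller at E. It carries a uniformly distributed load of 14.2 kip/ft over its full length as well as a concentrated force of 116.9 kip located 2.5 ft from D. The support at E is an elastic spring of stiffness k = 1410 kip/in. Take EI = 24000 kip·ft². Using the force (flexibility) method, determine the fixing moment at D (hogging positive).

Take the reaction at E as the redundant and release it; the primary structure is a cantilever fixed at D.
Downward deflection at the released point E due to the loads:
  UDL 14.2: wL⁴/(8EI) = 1109/EI
  point load 116.9 at a = 2.5: Pa²(3L − a)/(6EI) = 1522/EI
  δ_0 = 2632/EI
Flexibility coefficient — unit upward force at E: δ_{EE} = L³/(3EI) = 41.67/EI.
With EI = 24000 kip·ft²: δ_0 = 0.10965 ft and δ_{EE} = 0.001736 ft/kip.
Compatibility — the spring shortens by R_E/k under the reaction it provides: δ_0 − R_E·δ_{EE} = R_E/k. With 1/k = 1/(1410×12) ft/kip = 0.000059 ft/kip, R_E = δ_0 / (δ_{EE} + 1/k) = 0.10965 / (0.001736 + 0.000059) = 61.08 kip.
Moment equilibrium about D: M_D = Σ(load moments about D) − R_E·L = 469.8 − 61.08×5 = 164.4 kip·ft.

M_D = 164.4 kip·ft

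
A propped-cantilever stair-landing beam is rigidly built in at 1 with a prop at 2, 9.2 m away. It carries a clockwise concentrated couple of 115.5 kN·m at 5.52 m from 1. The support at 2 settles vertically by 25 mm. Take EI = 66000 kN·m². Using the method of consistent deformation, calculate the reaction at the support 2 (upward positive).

Remove the prop at 2; the released (primary) structure is a cantilever built in at 1.
Primary-structure tip deflection at 2 by superposition:
  clockwise couple 115.5 at a = 5.52: M₀a(2L − a)/(2EI) = 4106/EI
Tip deflection under a unit load at 2: L³/(3EI) = 259.6/EI.
With EI = 66000 kN·m²: δ_0 = 0.06221 m and δ_{22} = 0.003933 m/kN.
Compatibility — the beam at 2 must follow the support down by 0.025 m: δ_0 − R_2·δ_{22} = 0.025, so R_2 = (0.06221 − 0.025)/0.003933 = 9.462 kN.

R_2 = 9.462 kN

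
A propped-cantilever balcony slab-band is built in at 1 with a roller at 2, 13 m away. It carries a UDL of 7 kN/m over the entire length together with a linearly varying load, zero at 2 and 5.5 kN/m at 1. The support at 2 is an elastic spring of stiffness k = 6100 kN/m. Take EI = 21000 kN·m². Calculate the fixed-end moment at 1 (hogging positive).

M_1 = 212.4 kN·m

Take the reaction at 2 as the redundant and release it; the primary structure is a cantilever fixed at 1.
Deflection at 2 on the released cantilever, summing each load's contribution:
  UDL 7: wL⁴/(8EI) = 24991/EI
  triangular load, peak 5.5 at the fixed end: w₀L⁴/(30EI) = 5236/EI
  δ_0 = 30227/EI
Flexibility coefficient — unit upward force at 2: δ_{22} = L³/(3EI) = 732.3/EI.
With EI = 21000 kN·m²: δ_0 = 1.4394 m and δ_{22} = 0.034873 m/kN.
Compatibility — the spring shortens by R_2/k under the reaction it provides: δ_0 − R_2·δ_{22} = R_2/k. With 1/k = 0.000164 m/kN, R_2 = δ_0 / (δ_{22} + 1/k) = 1.4394 / (0.034873 + 0.000164) = 41.08 kN.
Moment equilibrium about 1: M_1 = Σ(load moments about 1) − R_2·L = 746.4 − 41.08×13 = 212.4 kN·m.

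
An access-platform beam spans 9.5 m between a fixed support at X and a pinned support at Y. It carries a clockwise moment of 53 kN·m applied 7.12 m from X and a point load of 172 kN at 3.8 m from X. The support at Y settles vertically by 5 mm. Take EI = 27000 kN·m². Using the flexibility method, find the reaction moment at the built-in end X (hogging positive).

M_X = 296.7 kN·m

Choose R_Y as the redundant. The primary structure is the cantilever fixed at X.
Free-end deflection of the primary structure under the applied loading (downward +):
  clockwise couple 53 at a = 7.12: M₀a(2L − a)/(2EI) = 2242/EI
  point load 172 at a = 3.8: Pa²(3L − a)/(6EI) = 10224/EI
  δ_0 = 12466/EI
Flexibility coefficient — unit upward force at Y: δ_{YY} = L³/(3EI) = 285.8/EI.
With EI = 27000 kN·m²: δ_0 = 0.4617 m and δ_{YY} = 0.010585 m/kN.
Compatibility — the beam at Y must follow the support down by 0.005 m: δ_0 − R_Y·δ_{YY} = 0.005, so R_Y = (0.4617 − 0.005)/0.010585 = 43.15 kN.
Moment equilibrium about X: M_X = Σ(load moments about X) − R_Y·L = 706.6 − 43.15×9.5 = 296.7 kN·m.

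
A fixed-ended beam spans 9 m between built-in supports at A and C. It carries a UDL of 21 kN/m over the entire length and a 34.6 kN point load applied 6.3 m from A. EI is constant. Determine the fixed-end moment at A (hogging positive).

Release both end moments; the primary structure is a simply-supported span AC with redundants M_A and M_C.
On the primary (simply-supported) span, the end slopes from the loading are:
  at A: UDL 21: wL³/(24EI) = 637.9/EI
  at C: UDL 21: wL³/(24EI) = 637.9/EI
  at A: point load 34.6 at a = 6.3: Pab(L + b)/(6LEI) = 127.5/EI
  at C: point load 34.6 at a = 6.3: Pab(L + a)/(6LEI) = 166.8/EI
  θ_A0 = 765.4/EI,  θ_C0 = 804.6/EI
Flexibility coefficients: a unit moment at one end gives L/(3EI) there and L/(6EI) at the far end, so f₁₁ = f₂₂ = 3/EI and f₁₂ = f₂₁ = 1.5/EI.
Compatibility — zero rotation at each built-in end:
  3 M_A + 1.5 M_C = 765.4
  1.5 M_A + 3 M_C = 804.6
Solving the pair gives M_A = 161.4 kN·m and M_C = 187.5 kN·m (hogging).

M_A = 161.4 kN·m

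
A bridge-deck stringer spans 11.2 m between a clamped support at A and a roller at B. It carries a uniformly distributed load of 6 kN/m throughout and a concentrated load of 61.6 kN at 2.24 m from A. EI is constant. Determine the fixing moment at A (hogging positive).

Release the roller at B. Primary structure: cantilever fixed at A.
Free-end deflection of the primary structure under the applied loading (downward +):
  UDL 6: wL⁴/(8EI) = 11801/EI
  point load 61.6 at a = 2.24: Pa²(3L − a)/(6EI) = 1615/EI
  δ_0 = 13417/EI
Flexibility coefficient — unit upward force at B: δ_{BB} = L³/(3EI) = 468.3/EI.
Compatibility at B: δ_0 − R_B·δ_{BB} = 0, so R_B = 13417/468.3 = 28.65 kN.
Moment equilibrium about A: M_A = Σ(load moments about A) − R_B·L = 514.3 − 28.65×11.2 = 193.4 kN·m.

M_A = 193.4 kN·m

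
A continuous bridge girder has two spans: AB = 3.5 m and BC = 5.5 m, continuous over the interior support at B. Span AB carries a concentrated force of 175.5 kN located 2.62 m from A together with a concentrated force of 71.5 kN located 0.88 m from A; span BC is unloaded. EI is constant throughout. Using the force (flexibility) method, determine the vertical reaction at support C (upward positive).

R_C = -9.231 kN

Release continuity at B by inserting a hinge; the redundant is the internal moment M_B. The primary structure is two simply-supported spans AB and BC.
Discontinuity in slope at B on the released structure — sum the simple-span end rotations:
  span AB: point load 175.5 at a = 2.62: Pab(L + a)/(6LEI) = 117.9/EI
  span AB: point load 71.5 at a = 0.88: Pab(L + a)/(6LEI) = 34.38/EI
  relative rotation θ_0 = (152.3 + 0)/EI = 152.3/EI
A unit hogging moment at B produces rotation L₁/(3EI) + L₂/(3EI) = 3/EI.
Slope continuity at B: θ_0 = M_B·3/EI, so M_B = 152.3/3 = 50.77 kN·m (hogging).
Span BC, ΣM about C: R_B^{BC}·5.5 = 0 + 50.77, so R_B^{BC} = 9.231 kN and R_C = 0 − 9.231 = -9.231 kN.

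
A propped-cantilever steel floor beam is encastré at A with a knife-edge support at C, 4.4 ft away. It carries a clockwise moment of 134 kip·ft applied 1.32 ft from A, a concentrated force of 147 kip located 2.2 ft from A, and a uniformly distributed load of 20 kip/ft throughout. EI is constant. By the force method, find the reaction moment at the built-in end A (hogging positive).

Release the roller at C. Primary structure: cantilever fixed at A.
Deflection at C on the released cantilever, summing each load's contribution:
  clockwise couple 134 at a = 1.32: M₀a(2L − a)/(2EI) = 661.5/EI
  point load 147 at a = 2.2: Pa²(3L − a)/(6EI) = 1304/EI
  UDL 20: wL⁴/(8EI) = 937/EI
  δ_0 = 2903/EI
Flexibility coefficient — unit upward force at C: δ_{CC} = L³/(3EI) = 28.39/EI.
Compatibility at C: δ_0 − R_C·δ_{CC} = 0, so R_C = 2903/28.39 = 102.2 kip.
Moment equilibrium about A: M_A = Σ(load moments about A) − R_C·L = 651 − 102.2×4.4 = 201.2 kip·ft.

M_A = 201.2 kip·ft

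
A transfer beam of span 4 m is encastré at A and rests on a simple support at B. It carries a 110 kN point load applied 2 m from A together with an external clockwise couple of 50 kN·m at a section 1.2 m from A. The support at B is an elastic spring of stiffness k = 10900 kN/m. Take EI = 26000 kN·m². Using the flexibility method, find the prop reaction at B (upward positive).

Remove the prop at B; the released (primary) structure is a cantilever built in at A.
Primary-structure tip deflection at B by superposition:
  point load 110 at a = 2: Pa²(3L − a)/(6EI) = 733.3/EI
  clockwise couple 50 at a = 1.2: M₀a(2L − a)/(2EI) = 204/EI
  δ_0 = 937.3/EI
Flexibility coefficient — unit upward force at B: δ_{BB} = L³/(3EI) = 21.33/EI.
With EI = 26000 kN·m²: δ_0 = 0.036051 m and δ_{BB} = 0.000821 m/kN.
Compatibility — the spring shortens by R_B/k under the reaction it provides: δ_0 − R_B·δ_{BB} = R_B/k. With 1/k = 0.000092 m/kN, R_B = δ_0 / (δ_{BB} + 1/k) = 0.036051 / (0.000821 + 0.000092) = 39.52 kN.

R_B = 39.52 kN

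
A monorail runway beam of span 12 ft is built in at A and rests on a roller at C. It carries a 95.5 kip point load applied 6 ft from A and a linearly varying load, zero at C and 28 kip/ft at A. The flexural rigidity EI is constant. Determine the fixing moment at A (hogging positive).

M_A = 483.7 kip·ft

Take the reaction at C as the redundant and release it; the primary structure is a cantilever fixed at A.
Free-end deflection of the primary structure under the applied loading (downward +):
  point load 95.5 at a = 6: Pa²(3L − a)/(6EI) = 17190/EI
  triangular load, peak 28 at the fixed end: w₀L⁴/(30EI) = 19354/EI
  δ_0 = 36544/EI
Tip deflection under a unit load at C: L³/(3EI) = 576/EI.
Compatibility at C: δ_0 − R_C·δ_{CC} = 0, so R_C = 36544/576 = 63.44 kip.
Moment equilibrium about A: M_A = Σ(load moments about A) − R_C·L = 1245 − 63.44×12 = 483.7 kip·ft.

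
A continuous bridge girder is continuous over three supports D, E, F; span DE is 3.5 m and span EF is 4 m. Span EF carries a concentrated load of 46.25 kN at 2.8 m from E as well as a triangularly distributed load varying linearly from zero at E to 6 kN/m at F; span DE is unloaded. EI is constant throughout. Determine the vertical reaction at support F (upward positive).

Take M_E as the redundant. Released structure: two simple spans DE and EF with a hinge at E.
Discontinuity in slope at E on the released structure — sum the simple-span end rotations:
  span EF: point load 46.25 at a = 2.8: Pab(L + b)/(6LEI) = 33.67/EI
  span EF: triangular load, peak 6: 7w₀L³/(360EI) = 7.467/EI
  relative rotation θ_0 = (0 + 41.14)/EI = 41.14/EI
A unit hogging moment at E produces rotation L₁/(3EI) + L₂/(3EI) = 2.5/EI.
Slope continuity at E: θ_0 = M_E·2.5/EI, so M_E = 41.14/2.5 = 16.45 kN·m (hogging).
Span EF, ΣM about F: R_E^{EF}·4 = 71.5 + 16.45, so R_E^{EF} = 21.99 kN and R_F = 58.25 − 21.99 = 36.26 kN.

R_F = 36.26 kN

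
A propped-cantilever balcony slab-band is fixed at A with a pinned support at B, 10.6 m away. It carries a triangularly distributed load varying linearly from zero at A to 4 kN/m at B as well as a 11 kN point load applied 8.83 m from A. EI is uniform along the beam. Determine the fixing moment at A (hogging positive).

Remove the prop at B; the released (primary) structure is a cantilever built in at A.
Primary-structure tip deflection at B by superposition:
  triangular load, peak 4 at the free end: 11w₀L⁴/(120EI) = 4629/EI
  point load 11 at a = 8.83: Pa²(3L − a)/(6EI) = 3283/EI
  δ_0 = 7912/EI
Tip deflection under a unit load at B: L³/(3EI) = 397/EI.
The prop prevents deflection at B: R_B = δ_0/δ_{BB} = 7912/397 = 19.93 kN.
Moment equilibrium about A: M_A = Σ(load moments about A) − R_B·L = 246.9 − 19.93×10.6 = 35.68 kN·m.

M_A = 35.68 kN·m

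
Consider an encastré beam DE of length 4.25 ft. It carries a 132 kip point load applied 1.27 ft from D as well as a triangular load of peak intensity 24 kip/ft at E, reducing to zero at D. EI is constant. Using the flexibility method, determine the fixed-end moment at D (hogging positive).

Take the two fixed-end moments M_D, M_E as redundants; the released structure is the simple span DE.
On the primary (simply-supported) span, the end slopes from the loading are:
  at D: point load 132 at a = 1.27: Pab(L + b)/(6LEI) = 141.6/EI
  at E: point load 132 at a = 1.27: Pab(L + a)/(6LEI) = 108.1/EI
  at D: triangular load, peak 24: 7w₀L³/(360EI) = 35.82/EI
  at E: triangular load, peak 24: w₀L³/(45EI) = 40.94/EI
  θ_D0 = 177.5/EI,  θ_E0 = 149.1/EI
Flexibility coefficients: a unit moment at one end gives L/(3EI) there and L/(6EI) at the far end, so f₁₁ = f₂₂ = 1.417/EI and f₁₂ = f₂₁ = 0.7083/EI.
Compatibility — zero rotation at each built-in end:
  1.417 M_D + 0.7083 M_E = 177.5
  0.7083 M_D + 1.417 M_E = 149.1
Solving the pair gives M_D = 96.87 kip·ft and M_E = 56.8 kip·ft (hogging).

M_D = 96.87 kip·ft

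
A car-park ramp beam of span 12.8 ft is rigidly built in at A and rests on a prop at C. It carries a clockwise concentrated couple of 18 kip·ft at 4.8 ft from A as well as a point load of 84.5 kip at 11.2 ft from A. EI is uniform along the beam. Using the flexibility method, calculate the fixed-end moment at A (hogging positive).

M_A = 68.09 kip·ft

Release the roller at C. Primary structure: cantilever fixed at A.
Free-end deflection of the primary structure under the applied loading (downward +):
  clockwise couple 18 at a = 4.8: M₀a(2L − a)/(2EI) = 898.6/EI
  point load 84.5 at a = 11.2: Pa²(3L − a)/(6EI) = 48052/EI
  δ_0 = 48950/EI
Flexibility coefficient — unit upward force at C: δ_{CC} = L³/(3EI) = 699.1/EI.
Compatibility at C: δ_0 − R_C·δ_{CC} = 0, so R_C = 48950/699.1 = 70.02 kip.
Moment equilibrium about A: M_A = Σ(load moments about A) − R_C·L = 964.4 − 70.02×12.8 = 68.09 kip·ft.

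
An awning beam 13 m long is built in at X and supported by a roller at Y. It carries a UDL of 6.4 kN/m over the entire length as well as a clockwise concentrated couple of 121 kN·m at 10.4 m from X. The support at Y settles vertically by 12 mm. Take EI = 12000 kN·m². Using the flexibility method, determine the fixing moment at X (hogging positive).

Release the roller at Y. Primary structure: cantilever fixed at X.
Deflection at Y on the released cantilever, summing each load's contribution:
  UDL 6.4: wL⁴/(8EI) = 22849/EI
  clockwise couple 121 at a = 10.4: M₀a(2L − a)/(2EI) = 9816/EI
  δ_0 = 32664/EI
Flexibility coefficient — unit upward force at Y: δ_{YY} = L³/(3EI) = 732.3/EI.
With EI = 12000 kN·m²: δ_0 = 2.722 m and δ_{YY} = 0.061028 m/kN.
Compatibility — the beam at Y must follow the support down by 0.012 m: δ_0 − R_Y·δ_{YY} = 0.012, so R_Y = (2.722 − 0.012)/0.061028 = 44.41 kN.
Moment equilibrium about X: M_X = Σ(load moments about X) − R_Y·L = 661.8 − 44.41×13 = 84.52 kN·m.

M_X = 84.52 kN·m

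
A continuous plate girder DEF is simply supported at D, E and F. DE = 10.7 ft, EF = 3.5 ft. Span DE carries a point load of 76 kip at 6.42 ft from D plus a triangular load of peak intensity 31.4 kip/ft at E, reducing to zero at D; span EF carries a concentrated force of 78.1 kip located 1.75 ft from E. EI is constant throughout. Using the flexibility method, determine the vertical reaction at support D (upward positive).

R_D = 57.34 kip

Release continuity at E by inserting a hinge; the redundant is the internal moment M_E. The primary structure is two simply-supported spans DE and EF.
Rotations at E on the released spans (each span's end-slope, ×1/EI):
  span DE: point load 76 at a = 6.42: Pab(L + a)/(6LEI) = 556.9/EI
  span DE: triangular load, peak 31.4: w₀L³/(45EI) = 854.8/EI
  span EF: point load 78.1 at a = 1.75: Pab(L + b)/(6LEI) = 59.8/EI
  relative rotation θ_0 = (1412 + 59.8)/EI = 1471/EI
A unit hogging moment at E produces rotation L₁/(3EI) + L₂/(3EI) = 4.733/EI.
Compatibility: M_E·(L₁+L₂)/(3EI) = θ_0, giving M_E = 310.9 kip·ft (hogging).
Span DE, ΣM about D with M_E applied at E: R_E^{DE}·10.7 = 1686 + 310.9, so R_E^{DE} = 186.6 kip and R_D = 244 − 186.6 = 57.34 kip.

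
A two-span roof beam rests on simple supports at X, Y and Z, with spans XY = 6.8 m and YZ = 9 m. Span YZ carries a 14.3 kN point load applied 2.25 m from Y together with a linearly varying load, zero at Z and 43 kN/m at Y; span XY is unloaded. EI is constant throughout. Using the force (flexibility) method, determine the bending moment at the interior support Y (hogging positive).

M_Y = 144.3 kN·m

Take M_Y as the redundant. Released structure: two simple spans XY and YZ with a hinge at Y.
Rotations at Y on the released spans (each span's end-slope, ×1/EI):
  span YZ: point load 14.3 at a = 2.25: Pab(L + b)/(6LEI) = 63.34/EI
  span YZ: triangular load, peak 43: w₀L³/(45EI) = 696.6/EI
  relative rotation θ_0 = (0 + 759.9)/EI = 759.9/EI
A unit hogging moment at Y produces rotation L₁/(3EI) + L₂/(3EI) = 5.267/EI.
Compatibility: M_Y·(L₁+L₂)/(3EI) = θ_0, giving M_Y = 144.3 kN·m (hogging).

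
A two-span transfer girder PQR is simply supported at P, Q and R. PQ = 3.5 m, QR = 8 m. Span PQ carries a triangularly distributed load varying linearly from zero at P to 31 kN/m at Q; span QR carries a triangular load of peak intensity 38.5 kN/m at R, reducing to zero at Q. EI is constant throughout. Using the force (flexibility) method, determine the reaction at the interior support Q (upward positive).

R_Q = 131.7 kN

Insert a hinge at Q; M_Q is the redundant, and each span becomes simply supported.
Discontinuity in slope at Q on the released structure — sum the simple-span end rotations:
  span PQ: triangular load, peak 31: w₀L³/(45EI) = 29.54/EI
  span QR: triangular load, peak 38.5: 7w₀L³/(360EI) = 383.3/EI
  relative rotation θ_0 = (29.54 + 383.3)/EI = 412.8/EI
A unit hogging moment at Q produces rotation L₁/(3EI) + L₂/(3EI) = 3.833/EI.
Slope continuity at Q: θ_0 = M_Q·3.833/EI, so M_Q = 412.8/3.833 = 107.7 kN·m (hogging).
Span PQ, ΣM about P with M_Q applied at Q: R_Q^{PQ}·3.5 = 126.6 + 107.7, so R_Q^{PQ} = 66.94 kN and R_P = 54.25 − 66.94 = -12.69 kN.
Span QR, ΣM about R: R_Q^{QR}·8 = 410.7 + 107.7, so R_Q^{QR} = 64.8 kN and R_R = 154 − 64.8 = 89.2 kN.
R_Q = 66.94 + 64.8 = 131.7 kN.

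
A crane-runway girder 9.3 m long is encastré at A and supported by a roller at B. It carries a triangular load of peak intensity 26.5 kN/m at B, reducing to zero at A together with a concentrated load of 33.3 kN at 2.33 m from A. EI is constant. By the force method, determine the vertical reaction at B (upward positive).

Take the reaction at B as the redundant and release it; the primary structure is a cantilever fixed at A.
Free-end deflection of the primary structure under the applied loading (downward +):
  triangular load, peak 26.5 at the free end: 11w₀L⁴/(120EI) = 18171/EI
  point load 33.3 at a = 2.33: Pa²(3L − a)/(6EI) = 770.4/EI
  δ_0 = 18942/EI
Flexibility coefficient — unit upward force at B: δ_{BB} = L³/(3EI) = 268.1/EI.
Compatibility at B: δ_0 − R_B·δ_{BB} = 0, so R_B = 18942/268.1 = 70.65 kN.

R_B = 70.65 kN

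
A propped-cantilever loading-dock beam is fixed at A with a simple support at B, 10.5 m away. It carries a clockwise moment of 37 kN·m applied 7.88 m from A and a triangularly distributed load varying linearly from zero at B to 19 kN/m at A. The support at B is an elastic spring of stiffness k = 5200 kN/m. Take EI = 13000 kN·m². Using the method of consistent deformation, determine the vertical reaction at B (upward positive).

R_B = 24.75 kN

Release the roller at B. Primary structure: cantilever fixed at A.
Deflection at B on the released cantilever, summing each load's contribution:
  clockwise couple 37 at a = 7.88: M₀a(2L − a)/(2EI) = 1913/EI
  triangular load, peak 19 at the fixed end: w₀L⁴/(30EI) = 7698/EI
  δ_0 = 9611/EI
Flexibility coefficient — unit upward force at B: δ_{BB} = L³/(3EI) = 385.9/EI.
With EI = 13000 kN·m²: δ_0 = 0.7393 m and δ_{BB} = 0.029683 m/kN.
Compatibility — the spring shortens by R_B/k under the reaction it provides: δ_0 − R_B·δ_{BB} = R_B/k. With 1/k = 0.000192 m/kN, R_B = δ_0 / (δ_{BB} + 1/k) = 0.7393 / (0.029683 + 0.000192) = 24.75 kN.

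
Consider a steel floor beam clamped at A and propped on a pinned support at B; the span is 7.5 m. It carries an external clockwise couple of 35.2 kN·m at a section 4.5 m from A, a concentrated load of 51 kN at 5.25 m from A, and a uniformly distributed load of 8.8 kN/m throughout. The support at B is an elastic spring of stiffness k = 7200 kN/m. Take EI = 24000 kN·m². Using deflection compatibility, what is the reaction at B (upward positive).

Take the reaction at B as the redundant and release it; the primary structure is a cantilever fixed at A.
Deflection at B on the released cantilever, summing each load's contribution:
  clockwise couple 35.2 at a = 4.5: M₀a(2L − a)/(2EI) = 831.6/EI
  point load 51 at a = 5.25: Pa²(3L − a)/(6EI) = 4041/EI
  UDL 8.8: wL⁴/(8EI) = 3480/EI
  δ_0 = 8353/EI
Flexibility coefficient — unit upward force at B: δ_{BB} = L³/(3EI) = 140.6/EI.
With EI = 24000 kN·m²: δ_0 = 0.34806 m and δ_{BB} = 0.005859 m/kN.
Compatibility — the spring shortens by R_B/k under the reaction it provides: δ_0 − R_B·δ_{BB} = R_B/k. With 1/k = 0.000139 m/kN, R_B = δ_0 / (δ_{BB} + 1/k) = 0.34806 / (0.005859 + 0.000139) = 58.03 kN.

R_B = 58.03 kN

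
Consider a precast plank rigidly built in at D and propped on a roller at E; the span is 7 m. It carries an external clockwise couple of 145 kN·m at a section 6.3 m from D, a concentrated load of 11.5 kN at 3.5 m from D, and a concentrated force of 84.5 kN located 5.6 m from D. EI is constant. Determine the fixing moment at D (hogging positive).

M_D = 1.553 kN·m

Take the reaction at E as the redundant and release it; the primary structure is a cantilever fixed at D.
Downward deflection at the released point E due to the loads:
  clockwise couple 145 at a = 6.3: M₀a(2L − a)/(2EI) = 3517/EI
  point load 11.5 at a = 3.5: Pa²(3L − a)/(6EI) = 410.9/EI
  point load 84.5 at a = 5.6: Pa²(3L − a)/(6EI) = 6801/EI
  δ_0 = 10729/EI
Tip deflection under a unit load at E: L³/(3EI) = 114.3/EI.
The prop prevents deflection at E: R_E = δ_0/δ_{EE} = 10729/114.3 = 93.84 kN.
Moment equilibrium about D: M_D = Σ(load moments about D) − R_E·L = 658.5 − 93.84×7 = 1.553 kN·m.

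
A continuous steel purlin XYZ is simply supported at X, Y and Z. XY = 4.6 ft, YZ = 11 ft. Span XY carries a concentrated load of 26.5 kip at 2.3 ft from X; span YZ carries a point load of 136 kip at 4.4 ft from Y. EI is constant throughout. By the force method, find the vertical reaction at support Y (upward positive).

R_Y = 159.4 kip

Take M_Y as the redundant. Released structure: two simple spans XY and YZ with a hinge at Y.
End slopes at the hinge Y, treating each span as simply supported:
  span XY: point load 26.5 at a = 2.3: Pab(L + a)/(6LEI) = 35.05/EI
  span YZ: point load 136 at a = 4.4: Pab(L + b)/(6LEI) = 1053/EI
  relative rotation θ_0 = (35.05 + 1053)/EI = 1088/EI
A unit hogging moment at Y produces rotation L₁/(3EI) + L₂/(3EI) = 5.2/EI.
Compatibility: M_Y·(L₁+L₂)/(3EI) = θ_0, giving M_Y = 209.3 kip·ft (hogging).
Span XY, ΣM about X with M_Y applied at Y: R_Y^{XY}·4.6 = 60.95 + 209.3, so R_Y^{XY} = 58.74 kip and R_X = 26.5 − 58.74 = -32.24 kip.
Span YZ, ΣM about Z: R_Y^{YZ}·11 = 897.6 + 209.3, so R_Y^{YZ} = 100.6 kip and R_Z = 136 − 100.6 = 35.37 kip.
R_Y = 58.74 + 100.6 = 159.4 kip.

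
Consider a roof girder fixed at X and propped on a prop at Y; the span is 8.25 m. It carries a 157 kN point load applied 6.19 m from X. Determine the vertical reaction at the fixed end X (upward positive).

Take the reaction at Y as the redundant and release it; the primary structure is a cantilever fixed at X.
Downward deflection at the released point Y due to the loads:
  point load 157 at a = 6.19: Pa²(3L − a)/(6EI) = 18608/EI
Flexibility coefficient — unit upward force at Y: δ_{YY} = L³/(3EI) = 187.2/EI.
Compatibility at Y: δ_0 − R_Y·δ_{YY} = 0, so R_Y = 18608/187.2 = 99.42 kN.
Vertical equilibrium: R_X = ΣP − R_Y = 157 − 99.42 = 57.58 kN.

R_X = 57.58 kN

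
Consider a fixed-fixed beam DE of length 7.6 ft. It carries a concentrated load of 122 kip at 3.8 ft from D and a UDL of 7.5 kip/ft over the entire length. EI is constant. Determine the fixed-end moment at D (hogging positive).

Release both end moments; the primary structure is a simply-supported span DE with redundants M_D and M_E.
End rotations of the released simple span under the applied load (×1/EI):
  at D: point load 122 at a = 3.8: Pab(L + b)/(6LEI) = 440.4/EI
  at E: point load 122 at a = 3.8: Pab(L + a)/(6LEI) = 440.4/EI
  at D: UDL 7.5: wL³/(24EI) = 137.2/EI
  at E: UDL 7.5: wL³/(24EI) = 137.2/EI
  θ_D0 = 577.6/EI,  θ_E0 = 577.6/EI
Flexibility coefficients: a unit moment at one end gives L/(3EI) there and L/(6EI) at the far end, so f₁₁ = f₂₂ = 2.533/EI and f₁₂ = f₂₁ = 1.267/EI.
Compatibility — zero rotation at each built-in end:
  2.533 M_D + 1.267 M_E = 577.6
  1.267 M_D + 2.533 M_E = 577.6
Solving the pair gives M_D = 152 kip·ft and M_E = 152 kip·ft (hogging).

M_D = 152 kip·ft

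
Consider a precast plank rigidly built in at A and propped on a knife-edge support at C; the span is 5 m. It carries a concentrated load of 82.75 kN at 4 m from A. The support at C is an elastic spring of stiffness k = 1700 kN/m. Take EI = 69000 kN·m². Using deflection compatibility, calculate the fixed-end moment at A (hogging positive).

Remove the prop at C; the released (primary) structure is a cantilever built in at A.
Free-end deflection of the primary structure under the applied loading (downward +):
  point load 82.75 at a = 4: Pa²(3L − a)/(6EI) = 2427/EI
Tip deflection under a unit load at C: L³/(3EI) = 41.67/EI.
With EI = 69000 kN·m²: δ_0 = 0.035179 m and δ_{CC} = 0.000604 m/kN.
Compatibility — the spring shortens by R_C/k under the reaction it provides: δ_0 − R_C·δ_{CC} = R_C/k. With 1/k = 0.000588 m/kN, R_C = δ_0 / (δ_{CC} + 1/k) = 0.035179 / (0.000604 + 0.000588) = 29.51 kN.
Moment equilibrium about A: M_A = Σ(load moments about A) − R_C·L = 331 − 29.51×5 = 183.5 kN·m.

M_A = 183.5 kN·m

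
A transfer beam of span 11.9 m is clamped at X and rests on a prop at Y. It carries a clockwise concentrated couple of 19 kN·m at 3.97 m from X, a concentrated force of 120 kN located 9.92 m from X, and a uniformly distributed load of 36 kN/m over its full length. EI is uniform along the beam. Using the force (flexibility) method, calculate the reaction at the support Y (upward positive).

Release the roller at Y. Primary structure: cantilever fixed at X.
Primary-structure tip deflection at Y by superposition:
  clockwise couple 19 at a = 3.97: M₀a(2L − a)/(2EI) = 747.9/EI
  point load 120 at a = 9.92: Pa²(3L − a)/(6EI) = 50738/EI
  UDL 36: wL⁴/(8EI) = 90240/EI
  δ_0 = 141726/EI
Flexibility coefficient — unit upward force at Y: δ_{YY} = L³/(3EI) = 561.7/EI.
Compatibility at Y: δ_0 − R_Y·δ_{YY} = 0, so R_Y = 141726/561.7 = 252.3 kN.

R_Y = 252.3 kN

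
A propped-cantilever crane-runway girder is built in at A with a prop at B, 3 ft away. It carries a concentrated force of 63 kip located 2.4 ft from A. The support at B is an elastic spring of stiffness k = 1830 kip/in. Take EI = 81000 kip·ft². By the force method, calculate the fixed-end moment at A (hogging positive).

M_A = 56.82 kip·ft

Release the roller at B. Primary structure: cantilever fixed at A.
Deflection at B on the released cantilever, summing each load's contribution:
  point load 63 at a = 2.4: Pa²(3L − a)/(6EI) = 399.2/EI
Flexibility coefficient — unit upward force at B: δ_{BB} = L³/(3EI) = 9/EI.
With EI = 81000 kip·ft²: δ_0 = 0.004928 ft and δ_{BB} = 0.000111 ft/kip.
Compatibility — the spring shortens by R_B/k under the reaction it provides: δ_0 − R_B·δ_{BB} = R_B/k. With 1/k = 1/(1830×12) ft/kip = 0.000046 ft/kip, R_B = δ_0 / (δ_{BB} + 1/k) = 0.004928 / (0.000111 + 0.000046) = 31.46 kip.
Moment equilibrium about A: M_A = Σ(load moments about A) − R_B·L = 151.2 − 31.46×3 = 56.82 kip·ft.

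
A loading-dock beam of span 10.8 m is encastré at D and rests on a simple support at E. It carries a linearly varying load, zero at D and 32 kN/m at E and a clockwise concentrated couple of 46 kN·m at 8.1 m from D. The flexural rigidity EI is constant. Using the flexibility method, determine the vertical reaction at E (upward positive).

R_E = 101 kN

Release the roller at E. Primary structure: cantilever fixed at D.
Downward deflection at the released point E due to the loads:
  triangular load, peak 32 at the free end: 11w₀L⁴/(120EI) = 39908/EI
  clockwise couple 46 at a = 8.1: M₀a(2L − a)/(2EI) = 2515/EI
  δ_0 = 42423/EI
Tip deflection under a unit load at E: L³/(3EI) = 419.9/EI.
Compatibility at E: δ_0 − R_E·δ_{EE} = 0, so R_E = 42423/419.9 = 101 kN.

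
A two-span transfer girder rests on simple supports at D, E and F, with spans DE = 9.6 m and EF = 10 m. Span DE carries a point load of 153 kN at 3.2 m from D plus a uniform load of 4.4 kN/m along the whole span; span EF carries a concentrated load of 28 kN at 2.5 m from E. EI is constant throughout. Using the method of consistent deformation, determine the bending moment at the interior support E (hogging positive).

M_E = 154.8 kN·m

Take M_E as the redundant. Released structure: two simple spans DE and EF with a hinge at E.
End slopes at the hinge E, treating each span as simply supported:
  span DE: point load 153 at a = 3.2: Pab(L + a)/(6LEI) = 696.3/EI
  span DE: UDL 4.4: wL³/(24EI) = 162.2/EI
  span EF: point load 28 at a = 2.5: Pab(L + b)/(6LEI) = 153.1/EI
  relative rotation θ_0 = (858.5 + 153.1)/EI = 1012/EI
A unit hogging moment at E produces rotation L₁/(3EI) + L₂/(3EI) = 6.533/EI.
Slope continuity at E: θ_0 = M_E·6.533/EI, so M_E = 1012/6.533 = 154.8 kN·m (hogging).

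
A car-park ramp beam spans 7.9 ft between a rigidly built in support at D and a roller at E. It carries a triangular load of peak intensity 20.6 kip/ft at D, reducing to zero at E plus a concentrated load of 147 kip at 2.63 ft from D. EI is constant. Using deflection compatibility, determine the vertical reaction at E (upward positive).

Remove the prop at E; the released (primary) structure is a cantilever built in at D.
Deflection at E on the released cantilever, summing each load's contribution:
  triangular load, peak 20.6 at the fixed end: w₀L⁴/(30EI) = 2675/EI
  point load 147 at a = 2.63: Pa²(3L − a)/(6EI) = 3571/EI
  δ_0 = 6245/EI
Flexibility coefficient — unit upward force at E: δ_{EE} = L³/(3EI) = 164.3/EI.
Compatibility at E: δ_0 − R_E·δ_{EE} = 0, so R_E = 6245/164.3 = 38 kip.

R_E = 38 kip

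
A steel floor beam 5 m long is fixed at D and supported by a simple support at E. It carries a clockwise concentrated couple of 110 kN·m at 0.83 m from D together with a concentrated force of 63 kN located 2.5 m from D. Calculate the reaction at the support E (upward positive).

Release the roller at E. Primary structure: cantilever fixed at D.
Downward deflection at the released point E due to the loads:
  clockwise couple 110 at a = 0.83: M₀a(2L − a)/(2EI) = 418.6/EI
  point load 63 at a = 2.5: Pa²(3L − a)/(6EI) = 820.3/EI
  δ_0 = 1239/EI
Tip deflection under a unit load at E: L³/(3EI) = 41.67/EI.
The prop prevents deflection at E: R_E = δ_0/δ_{EE} = 1239/41.67 = 29.73 kN.

R_E = 29.73 kN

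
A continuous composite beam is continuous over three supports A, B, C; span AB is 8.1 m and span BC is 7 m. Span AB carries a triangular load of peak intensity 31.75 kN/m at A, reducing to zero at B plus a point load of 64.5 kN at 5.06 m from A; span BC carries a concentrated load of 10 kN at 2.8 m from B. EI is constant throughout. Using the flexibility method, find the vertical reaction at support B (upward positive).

Release continuity at B by inserting a hinge; the redundant is the internal moment M_B. The primary structure is two simply-supported spans AB and BC.
Discontinuity in slope at B on the released structure — sum the simple-span end rotations:
  span AB: triangular load, peak 31.75: 7w₀L³/(360EI) = 328.1/EI
  span AB: point load 64.5 at a = 5.06: Pab(L + a)/(6LEI) = 268.7/EI
  span BC: point load 10 at a = 2.8: Pab(L + b)/(6LEI) = 31.36/EI
  relative rotation θ_0 = (596.8 + 31.36)/EI = 628.1/EI
A unit hogging moment at B produces rotation L₁/(3EI) + L₂/(3EI) = 5.033/EI.
Slope continuity at B: θ_0 = M_B·5.033/EI, so M_B = 628.1/5.033 = 124.8 kN·m (hogging).
Span AB, ΣM about A with M_B applied at B: R_B^{AB}·8.1 = 673.6 + 124.8, so R_B^{AB} = 98.56 kN and R_A = 193.1 − 98.56 = 94.53 kN.
Span BC, ΣM about C: R_B^{BC}·7 = 42 + 124.8, so R_B^{BC} = 23.83 kN and R_C = 10 − 23.83 = -13.83 kN.
R_B = 98.56 + 23.83 = 122.4 kN.

R_B = 122.4 kN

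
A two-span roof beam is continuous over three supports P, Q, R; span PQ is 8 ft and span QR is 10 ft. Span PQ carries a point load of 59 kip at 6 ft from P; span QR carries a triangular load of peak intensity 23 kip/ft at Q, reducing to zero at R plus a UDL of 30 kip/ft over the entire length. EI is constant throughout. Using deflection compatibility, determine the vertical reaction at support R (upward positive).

R_R = 155.5 kip

Insert a hinge at Q; M_Q is the redundant, and each span becomes simply supported.
End slopes at the hinge Q, treating each span as simply supported:
  span PQ: point load 59 at a = 6: Pab(L + a)/(6LEI) = 206.5/EI
  span QR: triangular load, peak 23: w₀L³/(45EI) = 511.1/EI
  span QR: UDL 30: wL³/(24EI) = 1250/EI
  relative rotation θ_0 = (206.5 + 1761)/EI = 1968/EI
A unit hogging moment at Q produces rotation L₁/(3EI) + L₂/(3EI) = 6/EI.
Slope continuity at Q: θ_0 = M_Q·6/EI, so M_Q = 1968/6 = 327.9 kip·ft (hogging).
Span QR, ΣM about R: R_Q^{QR}·10 = 2267 + 327.9, so R_Q^{QR} = 259.5 kip and R_R = 415 − 259.5 = 155.5 kip.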